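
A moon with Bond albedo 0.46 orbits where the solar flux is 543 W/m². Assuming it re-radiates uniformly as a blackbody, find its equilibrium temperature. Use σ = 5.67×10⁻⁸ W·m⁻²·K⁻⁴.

T ≈ 190 K

Power absorbed = (1−a)S·πR²; power emitted = 4πR²σT⁴. Equating and cancelling πR²:
T = ((1−a)S / 4σ)^(1/4) = (293 / (4 × 5.67×10⁻⁸))^(1/4) = (1.29×10^9)^(1/4).
T = 190 K.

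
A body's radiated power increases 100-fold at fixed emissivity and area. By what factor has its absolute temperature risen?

P ∝ T⁴ ⇒ T ∝ P^(1/4), so T scales by (100)^(1/4) = 3.16.

factor ≈ 3.16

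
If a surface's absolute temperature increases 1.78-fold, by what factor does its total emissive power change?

P ∝ T⁴, so the power scales as (1.78)⁴ = 10.0.

factor ≈ 10.0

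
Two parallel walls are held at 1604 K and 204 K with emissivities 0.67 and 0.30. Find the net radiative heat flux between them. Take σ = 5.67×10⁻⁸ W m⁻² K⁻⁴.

q ≈ 98100 W/m²

For two large parallel gray plates, q = σ(T₁⁴ − T₂⁴) / (1/ε₁ + 1/ε₂ − 1).
1/ε₁ + 1/ε₂ − 1 = 1/0.67 + 1/0.30 − 1 = 3.826.
T₁⁴ − T₂⁴ = 6.62×10^12 − 1.73×10^9 = 6.62×10^12 K⁴.
q = 5.67×10⁻⁸ × 6.62×10^12 / 3.826 = 98100 W/m².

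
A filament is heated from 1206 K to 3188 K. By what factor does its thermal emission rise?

P ∝ T⁴, so the ratio is (3188/1206)⁴ = (2.643)⁴ = 48.8.

ratio ≈ 48.8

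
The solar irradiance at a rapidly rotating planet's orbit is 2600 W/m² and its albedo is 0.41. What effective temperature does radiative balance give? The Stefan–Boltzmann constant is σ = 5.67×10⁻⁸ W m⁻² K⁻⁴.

Power absorbed = (1−a)S·πR²; power emitted = 4πR²σT⁴. Equating and cancelling πR²:
T = ((1−a)S / 4σ)^(1/4) = (1530 / (4 × 5.67×10⁻⁸))^(1/4) = (6.76×10^9)^(1/4).
T = 287 K.

T ≈ 287 K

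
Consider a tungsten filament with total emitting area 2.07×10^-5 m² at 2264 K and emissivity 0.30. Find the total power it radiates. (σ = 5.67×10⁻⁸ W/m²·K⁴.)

Stefan–Boltzmann: P = εσAT⁴ = 0.30 × 5.67×10⁻⁸ × 2.07×10^-5 × (2264)⁴ = 0.30 × 5.67×10⁻⁸ × 2.07×10^-5 × 2.63×10^13.
P = 9.25 W.

P ≈ 9.25 W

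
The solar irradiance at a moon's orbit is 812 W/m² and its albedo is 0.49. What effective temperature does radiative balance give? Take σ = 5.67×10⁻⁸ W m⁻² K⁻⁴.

T ≈ 207 K

Power absorbed = (1−a)S·πR²; power emitted = 4πR²σT⁴. Equating and cancelling πR²:
T = ((1−a)S / 4σ)^(1/4) = (414 / (4 × 5.67×10⁻⁸))^(1/4) = (1.83×10^9)^(1/4).
T = 207 K.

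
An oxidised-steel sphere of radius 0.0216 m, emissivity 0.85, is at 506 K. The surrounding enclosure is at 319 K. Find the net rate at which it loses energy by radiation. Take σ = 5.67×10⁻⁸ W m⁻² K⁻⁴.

A = 4πr² = 4π × (0.0216)² = 5.86×10^-3 m².
Q = εσA(T⁴ − T_s⁴). T⁴ − T_s⁴ = (506)⁴ − (319)⁴ = 6.56×10^10 − 1.04×10^10 = 5.52×10^10 K⁴.
Q = 0.85 × 5.67×10⁻⁸ × 5.86×10^-3 × 5.52×10^10 = 15.6 W.

Q ≈ 15.6 W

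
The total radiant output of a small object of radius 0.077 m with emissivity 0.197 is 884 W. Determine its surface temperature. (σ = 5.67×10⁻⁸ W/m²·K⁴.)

A = 4πr² = 4π × (0.077)² = 0.0745 m².
From P = εσAT⁴, T = (P / εσA)^(1/4) = (884 / (0.197 × 5.67×10⁻⁸ × 0.0745))^(1/4).
T = (1.06×10^12)^(1/4) = 1020 K.

T ≈ 1020 K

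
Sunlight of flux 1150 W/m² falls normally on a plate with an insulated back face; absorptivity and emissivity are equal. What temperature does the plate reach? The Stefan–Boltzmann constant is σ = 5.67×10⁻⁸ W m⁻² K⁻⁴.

Absorbed flux αS = emitted flux εσT⁴ (one radiating face); with α = ε, T = (S/σ)^(1/4).
T = (1150 / 5.67×10⁻⁸)^(1/4) = (2.03×10^10)^(1/4).
T = 377 K.

T ≈ 377 K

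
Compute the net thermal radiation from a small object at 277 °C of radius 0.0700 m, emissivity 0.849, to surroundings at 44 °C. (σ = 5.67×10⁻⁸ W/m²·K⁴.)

A = 4πr² = 4π × (0.0700)² = 0.0616 m².
Convert: 277 °C = 550 K; 44 °C = 317 K.
Q = εσA(T⁴ − T_s⁴). T⁴ − T_s⁴ = (550)⁴ − (317)⁴ = 9.15×10^10 − 1.01×10^10 = 8.14×10^10 K⁴.
Q = 0.849 × 5.67×10⁻⁸ × 0.0616 × 8.14×10^10 = 241 W.

Q ≈ 241 W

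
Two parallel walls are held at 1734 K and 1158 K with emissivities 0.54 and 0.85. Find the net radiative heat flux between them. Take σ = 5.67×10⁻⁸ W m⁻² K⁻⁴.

For two large parallel gray plates, q = σ(T₁⁴ − T₂⁴) / (1/ε₁ + 1/ε₂ − 1).
1/ε₁ + 1/ε₂ − 1 = 1/0.54 + 1/0.85 − 1 = 2.028.
T₁⁴ − T₂⁴ = 9.04×10^12 − 1.80×10^12 = 7.24×10^12 K⁴.
q = 5.67×10⁻⁸ × 7.24×10^12 / 2.028 = 2.02×10^5 W/m².

q ≈ 2.02×10^5 W/m²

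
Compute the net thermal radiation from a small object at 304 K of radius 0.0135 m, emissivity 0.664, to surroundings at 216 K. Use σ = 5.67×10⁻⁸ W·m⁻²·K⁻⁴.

Q ≈ 0.549 W

A = 4πr² = 4π × (0.0135)² = 2.29×10^-3 m².
Q = εσA(T⁴ − T_s⁴). T⁴ − T_s⁴ = (304)⁴ − (216)⁴ = 8.54×10^9 − 2.18×10^9 = 6.36×10^9 K⁴.
Q = 0.664 × 5.67×10⁻⁸ × 2.29×10^-3 × 6.36×10^9 = 0.549 W.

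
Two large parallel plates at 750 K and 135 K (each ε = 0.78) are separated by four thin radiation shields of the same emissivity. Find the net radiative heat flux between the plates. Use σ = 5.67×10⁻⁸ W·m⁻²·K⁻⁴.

Each of the 5 gaps contributes resistance (2/ε − 1) = 2/0.78 − 1 = 1.564; total = 7.821.
q = σ(T₁⁴ − T₂⁴) / 7.821 = 5.67×10⁻⁸ × 3.16×10^11 / 7.821 = 2290 W/m².

q ≈ 2290 W/m²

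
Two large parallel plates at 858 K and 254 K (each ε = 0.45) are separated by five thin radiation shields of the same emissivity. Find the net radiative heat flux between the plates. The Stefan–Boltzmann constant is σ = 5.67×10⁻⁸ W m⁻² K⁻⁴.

q ≈ 1480 W/m²

Each of the 6 gaps contributes resistance (2/ε − 1) = 2/0.45 − 1 = 3.444; total = 20.67.
q = σ(T₁⁴ − T₂⁴) / 20.67 = 5.67×10⁻⁸ × 5.38×10^11 / 20.67 = 1480 W/m².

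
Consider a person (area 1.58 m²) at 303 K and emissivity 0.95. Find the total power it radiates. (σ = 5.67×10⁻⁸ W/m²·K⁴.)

P ≈ 717 W

P = εσAT⁴ = 0.95 × 5.67×10⁻⁸ × 1.58 × (303)⁴ = 0.95 × 5.67×10⁻⁸ × 1.58 × 8.43×10^9.
P = 717 W.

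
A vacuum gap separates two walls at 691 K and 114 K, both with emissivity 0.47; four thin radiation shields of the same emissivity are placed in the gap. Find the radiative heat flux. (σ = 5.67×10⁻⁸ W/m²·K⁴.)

Each of the 5 gaps contributes resistance (2/ε − 1) = 2/0.47 − 1 = 3.255; total = 16.28.
q = σ(T₁⁴ − T₂⁴) / 16.28 = 5.67×10⁻⁸ × 2.28×10^11 / 16.28 = 794 W/m².

q ≈ 794 W/m²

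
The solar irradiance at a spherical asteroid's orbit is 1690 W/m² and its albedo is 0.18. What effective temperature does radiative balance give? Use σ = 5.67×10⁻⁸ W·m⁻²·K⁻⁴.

Power absorbed = (1−a)S·πR²; power emitted = 4πR²σT⁴. Equating and cancelling πR²:
T = ((1−a)S / 4σ)^(1/4) = (1390 / (4 × 5.67×10⁻⁸))^(1/4) = (6.11×10^9)^(1/4).
T = 280 K.

T ≈ 280 K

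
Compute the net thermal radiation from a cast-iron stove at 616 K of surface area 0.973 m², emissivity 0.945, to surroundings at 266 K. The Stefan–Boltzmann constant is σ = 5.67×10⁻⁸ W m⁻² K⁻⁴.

Q ≈ 7250 W

Q = εσA(T⁴ − T_s⁴). T⁴ − T_s⁴ = (616)⁴ − (266)⁴ = 1.44×10^11 − 5.01×10^9 = 1.39×10^11 K⁴.
Q = 0.945 × 5.67×10⁻⁸ × 0.973 × 1.39×10^11 = 7250 W.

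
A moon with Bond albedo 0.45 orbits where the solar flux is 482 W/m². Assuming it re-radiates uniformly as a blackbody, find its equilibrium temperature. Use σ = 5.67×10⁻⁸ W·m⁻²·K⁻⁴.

T ≈ 185 K

Power absorbed = (1−a)S·πR²; power emitted = 4πR²σT⁴. Equating and cancelling πR²:
T = ((1−a)S / 4σ)^(1/4) = (265 / (4 × 5.67×10⁻⁸))^(1/4) = (1.17×10^9)^(1/4).
T = 185 K.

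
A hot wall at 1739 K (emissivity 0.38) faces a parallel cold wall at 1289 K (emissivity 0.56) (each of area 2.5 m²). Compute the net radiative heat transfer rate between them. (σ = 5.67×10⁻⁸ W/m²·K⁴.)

For two large parallel gray plates, q = σ(T₁⁴ − T₂⁴) / (1/ε₁ + 1/ε₂ − 1).
1/ε₁ + 1/ε₂ − 1 = 1/0.38 + 1/0.56 − 1 = 3.417.
T₁⁴ − T₂⁴ = 9.15×10^12 − 2.76×10^12 = 6.38×10^12 K⁴.
q = 5.67×10⁻⁸ × 6.38×10^12 / 3.417 = 1.06×10^5 W/m².
Q = q·A = 1.06×10^5 × 2.5 = 2.65×10^5 W.

Q ≈ 2.65×10^5 W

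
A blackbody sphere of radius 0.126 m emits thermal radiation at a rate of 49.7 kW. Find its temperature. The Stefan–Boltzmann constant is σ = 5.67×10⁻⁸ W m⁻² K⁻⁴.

A = 4πr² = 4π × (0.126)² = 0.200 m².
From P = σAT⁴, T = (P / σA)^(1/4) = (49700 / (5.67×10⁻⁸ × 0.200))^(1/4).
T = (4.39×10^12)^(1/4) = 1450 K.

T ≈ 1450 K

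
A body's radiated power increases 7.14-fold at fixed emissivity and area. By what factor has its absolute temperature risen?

P ∝ T⁴ ⇒ T ∝ P^(1/4), so T scales by (7.14)^(1/4) = 1.63.

factor ≈ 1.63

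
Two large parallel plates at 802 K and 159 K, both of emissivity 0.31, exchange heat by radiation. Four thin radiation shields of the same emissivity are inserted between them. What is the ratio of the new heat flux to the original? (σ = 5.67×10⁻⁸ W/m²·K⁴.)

ratio ≈ 0.200

With N identical shields there are N+1 = 5 gaps in series, each with the same radiative resistance, so the flux falls to 1/(N+1) of its unshielded value.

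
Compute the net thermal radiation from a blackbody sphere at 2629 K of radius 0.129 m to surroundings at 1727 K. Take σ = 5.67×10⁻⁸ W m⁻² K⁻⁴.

Q ≈ 4.61×10^5 W

A = 4πr² = 4π × (0.129)² = 0.209 m².
Q = σA(T⁴ − T_s⁴). T⁴ − T_s⁴ = (2629)⁴ − (1727)⁴ = 4.78×10^13 − 8.90×10^12 = 3.89×10^13 K⁴.
Q = 5.67×10⁻⁸ × 0.209 × 3.89×10^13 = 4.61×10^5 W.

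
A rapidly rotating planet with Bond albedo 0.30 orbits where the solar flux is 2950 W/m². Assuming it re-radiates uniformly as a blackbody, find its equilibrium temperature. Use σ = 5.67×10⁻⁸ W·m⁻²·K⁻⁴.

T ≈ 309 K

Power absorbed = (1−a)S·πR²; power emitted = 4πR²σT⁴. Equating and cancelling πR²:
T = ((1−a)S / 4σ)^(1/4) = (2060 / (4 × 5.67×10⁻⁸))^(1/4) = (9.10×10^9)^(1/4).
T = 309 K.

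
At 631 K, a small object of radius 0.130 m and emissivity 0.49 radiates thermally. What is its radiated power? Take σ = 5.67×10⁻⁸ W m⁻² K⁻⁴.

P ≈ 935 W

A = 4πr² = 4π × (0.130)² = 0.212 m².
Stefan–Boltzmann: P = εσAT⁴ = 0.49 × 5.67×10⁻⁸ × 0.212 × (631)⁴ = 0.49 × 5.67×10⁻⁸ × 0.212 × 1.59×10^11.
P = 935 W.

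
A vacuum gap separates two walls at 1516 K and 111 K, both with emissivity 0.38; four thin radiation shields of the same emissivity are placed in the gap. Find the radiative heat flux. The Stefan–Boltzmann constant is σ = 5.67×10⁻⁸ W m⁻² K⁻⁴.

Each of the 5 gaps contributes resistance (2/ε − 1) = 2/0.38 − 1 = 4.263; total = 21.32.
q = σ(T₁⁴ − T₂⁴) / 21.32 = 5.67×10⁻⁸ × 5.28×10^12 / 21.32 = 14000 W/m².

q ≈ 14000 W/m²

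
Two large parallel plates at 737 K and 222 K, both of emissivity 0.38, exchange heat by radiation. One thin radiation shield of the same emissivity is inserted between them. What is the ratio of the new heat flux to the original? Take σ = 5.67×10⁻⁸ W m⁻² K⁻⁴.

With N identical shields there are N+1 = 2 gaps in series, each with the same radiative resistance, so the flux falls to 1/(N+1) of its unshielded value.

ratio ≈ 0.500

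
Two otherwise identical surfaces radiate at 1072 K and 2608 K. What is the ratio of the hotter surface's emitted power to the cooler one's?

ratio ≈ 35.0

P ∝ T⁴, so the ratio is (2608/1072)⁴ = (2.433)⁴ = 35.0.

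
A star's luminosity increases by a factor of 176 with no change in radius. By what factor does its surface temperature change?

factor ≈ 3.64

P ∝ T⁴ ⇒ T ∝ P^(1/4), so T scales by (176)^(1/4) = 3.64.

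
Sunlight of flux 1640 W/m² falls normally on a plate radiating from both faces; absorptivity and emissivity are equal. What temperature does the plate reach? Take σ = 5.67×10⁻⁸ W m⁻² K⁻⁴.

Absorbed flux αS = emitted flux 2εσT⁴ per unit area; with α = ε this gives T = (S/2σ)^(1/4).
T = (1640 / (2 × 5.67×10⁻⁸))^(1/4) = (1.45×10^10)^(1/4).
T = 347 K.

T ≈ 347 K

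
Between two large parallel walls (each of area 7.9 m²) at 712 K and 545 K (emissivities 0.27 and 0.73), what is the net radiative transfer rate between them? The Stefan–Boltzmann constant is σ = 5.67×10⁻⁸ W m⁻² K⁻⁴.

For two large parallel gray plates, q = σ(T₁⁴ − T₂⁴) / (1/ε₁ + 1/ε₂ − 1).
1/ε₁ + 1/ε₂ − 1 = 1/0.27 + 1/0.73 − 1 = 4.074.
T₁⁴ − T₂⁴ = 2.57×10^11 − 8.82×10^10 = 1.69×10^11 K⁴.
q = 5.67×10⁻⁸ × 1.69×10^11 / 4.074 = 2350 W/m².
Q = q·A = 2350 × 7.9 = 18600 W.

Q ≈ 18600 W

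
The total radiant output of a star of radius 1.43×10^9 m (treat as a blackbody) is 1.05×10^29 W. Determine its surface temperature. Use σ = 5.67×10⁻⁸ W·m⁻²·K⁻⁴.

A = 4πr² = 4π × (1.43×10^9)² = 2.57×10^19 m².
From P = σAT⁴, T = (P / σA)^(1/4) = (1.05×10^29 / (5.67×10⁻⁸ × 2.57×10^19))^(1/4).
T = (7.21×10^16)^(1/4) = 16400 K.

T ≈ 16400 K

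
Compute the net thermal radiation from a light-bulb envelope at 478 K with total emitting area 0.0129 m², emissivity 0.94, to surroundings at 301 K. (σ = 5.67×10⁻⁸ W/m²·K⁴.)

Q ≈ 30.2 W

Q = εσA(T⁴ − T_s⁴). T⁴ − T_s⁴ = (478)⁴ − (301)⁴ = 5.22×10^10 − 8.21×10^9 = 4.40×10^10 K⁴.
Q = 0.94 × 5.67×10⁻⁸ × 0.0129 × 4.40×10^10 = 30.2 W.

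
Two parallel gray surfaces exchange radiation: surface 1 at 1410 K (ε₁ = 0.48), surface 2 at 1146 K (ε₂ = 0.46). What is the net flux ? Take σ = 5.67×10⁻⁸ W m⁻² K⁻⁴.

For two large parallel gray plates, q = σ(T₁⁴ − T₂⁴) / (1/ε₁ + 1/ε₂ − 1).
1/ε₁ + 1/ε₂ − 1 = 1/0.48 + 1/0.46 − 1 = 3.257.
T₁⁴ − T₂⁴ = 3.95×10^12 − 1.72×10^12 = 2.23×10^12 K⁴.
q = 5.67×10⁻⁸ × 2.23×10^12 / 3.257 = 38800 W/m².

q ≈ 38800 W/m²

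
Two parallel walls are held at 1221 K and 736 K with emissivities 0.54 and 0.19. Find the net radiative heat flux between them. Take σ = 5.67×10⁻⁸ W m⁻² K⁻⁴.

q ≈ 17900 W/m²

For two large parallel gray plates, q = σ(T₁⁴ − T₂⁴) / (1/ε₁ + 1/ε₂ − 1).
1/ε₁ + 1/ε₂ − 1 = 1/0.54 + 1/0.19 − 1 = 6.115.
T₁⁴ − T₂⁴ = 2.22×10^12 − 2.93×10^11 = 1.93×10^12 K⁴.
q = 5.67×10⁻⁸ × 1.93×10^12 / 6.115 = 17900 W/m².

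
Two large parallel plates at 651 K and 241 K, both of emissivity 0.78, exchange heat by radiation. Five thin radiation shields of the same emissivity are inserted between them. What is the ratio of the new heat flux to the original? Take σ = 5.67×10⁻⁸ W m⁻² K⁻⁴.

With N identical shields there are N+1 = 6 gaps in series, each with the same radiative resistance, so the flux falls to 1/(N+1) of its unshielded value.

ratio ≈ 0.167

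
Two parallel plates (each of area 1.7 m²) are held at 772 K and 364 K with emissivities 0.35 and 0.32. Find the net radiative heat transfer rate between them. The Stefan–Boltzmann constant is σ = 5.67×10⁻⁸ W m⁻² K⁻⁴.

Q ≈ 6530 W

For two large parallel gray plates, q = σ(T₁⁴ − T₂⁴) / (1/ε₁ + 1/ε₂ − 1).
1/ε₁ + 1/ε₂ − 1 = 1/0.35 + 1/0.32 − 1 = 4.982.
T₁⁴ − T₂⁴ = 3.55×10^11 − 1.76×10^10 = 3.38×10^11 K⁴.
q = 5.67×10⁻⁸ × 3.38×10^11 / 4.982 = 3840 W/m².
Q = q·A = 3840 × 1.7 = 6530 W.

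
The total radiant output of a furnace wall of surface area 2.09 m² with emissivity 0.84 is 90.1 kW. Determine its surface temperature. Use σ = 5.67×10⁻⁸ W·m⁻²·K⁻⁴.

T ≈ 975 K

From P = εσAT⁴, T = (P / εσA)^(1/4) = (90100 / (0.84 × 5.67×10⁻⁸ × 2.09))^(1/4).
T = (9.05×10^11)^(1/4) = 975 K.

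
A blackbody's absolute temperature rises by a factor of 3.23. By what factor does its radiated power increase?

factor ≈ 109

P ∝ T⁴, so the power scales as (3.23)⁴ = 109.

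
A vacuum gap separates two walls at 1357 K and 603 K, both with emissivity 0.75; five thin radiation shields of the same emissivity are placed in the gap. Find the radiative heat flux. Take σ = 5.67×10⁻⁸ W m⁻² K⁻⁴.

q ≈ 18500 W/m²

Each of the 6 gaps contributes resistance (2/ε − 1) = 2/0.75 − 1 = 1.667; total = 10.00.
q = σ(T₁⁴ − T₂⁴) / 10.00 = 5.67×10⁻⁸ × 3.26×10^12 / 10.00 = 18500 W/m².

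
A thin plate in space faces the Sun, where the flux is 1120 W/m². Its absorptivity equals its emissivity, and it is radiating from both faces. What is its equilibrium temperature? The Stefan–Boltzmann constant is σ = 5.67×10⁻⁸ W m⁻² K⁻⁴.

Absorbed flux αS = emitted flux 2εσT⁴ per unit area; with α = ε this gives T = (S/2σ)^(1/4).
T = (1120 / (2 × 5.67×10⁻⁸))^(1/4) = (9.88×10^9)^(1/4).
T = 315 K.

T ≈ 315 K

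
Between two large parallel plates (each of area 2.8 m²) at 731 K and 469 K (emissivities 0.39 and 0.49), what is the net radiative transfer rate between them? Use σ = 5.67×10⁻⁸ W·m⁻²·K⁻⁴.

For two large parallel gray plates, q = σ(T₁⁴ − T₂⁴) / (1/ε₁ + 1/ε₂ − 1).
1/ε₁ + 1/ε₂ − 1 = 1/0.39 + 1/0.49 − 1 = 3.605.
T₁⁴ − T₂⁴ = 2.86×10^11 − 4.84×10^10 = 2.37×10^11 K⁴.
q = 5.67×10⁻⁸ × 2.37×10^11 / 3.605 = 3730 W/m².
Q = q·A = 3730 × 2.8 = 10400 W.

Q ≈ 10400 W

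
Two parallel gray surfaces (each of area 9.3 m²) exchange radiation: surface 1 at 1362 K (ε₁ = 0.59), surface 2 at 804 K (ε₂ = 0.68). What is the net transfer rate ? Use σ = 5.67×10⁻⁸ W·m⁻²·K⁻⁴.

For two large parallel gray plates, q = σ(T₁⁴ − T₂⁴) / (1/ε₁ + 1/ε₂ − 1).
1/ε₁ + 1/ε₂ − 1 = 1/0.59 + 1/0.68 − 1 = 2.166.
T₁⁴ − T₂⁴ = 3.44×10^12 − 4.18×10^11 = 3.02×10^12 K⁴.
q = 5.67×10⁻⁸ × 3.02×10^12 / 2.166 = 79200 W/m².
Q = q·A = 79200 × 9.3 = 7.36×10^5 W.

Q ≈ 7.36×10^5 W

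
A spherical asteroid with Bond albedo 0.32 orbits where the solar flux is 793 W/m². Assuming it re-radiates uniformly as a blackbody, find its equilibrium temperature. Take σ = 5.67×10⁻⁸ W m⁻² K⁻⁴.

T ≈ 221 K

Power absorbed = (1−a)S·πR²; power emitted = 4πR²σT⁴. Equating and cancelling πR²:
T = ((1−a)S / 4σ)^(1/4) = (539 / (4 × 5.67×10⁻⁸))^(1/4) = (2.38×10^9)^(1/4).
T = 221 K.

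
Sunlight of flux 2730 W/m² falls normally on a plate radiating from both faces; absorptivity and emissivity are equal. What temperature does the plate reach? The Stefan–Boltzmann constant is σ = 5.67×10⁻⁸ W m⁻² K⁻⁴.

T ≈ 394 K

Absorbed flux αS = emitted flux 2εσT⁴ per unit area; with α = ε this gives T = (S/2σ)^(1/4).
T = (2730 / (2 × 5.67×10⁻⁸))^(1/4) = (2.41×10^10)^(1/4).
T = 394 K.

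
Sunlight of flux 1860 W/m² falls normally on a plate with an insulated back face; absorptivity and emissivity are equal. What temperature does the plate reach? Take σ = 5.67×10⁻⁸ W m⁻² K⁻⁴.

Absorbed flux αS = emitted flux εσT⁴ (one radiating face); with α = ε, T = (S/σ)^(1/4).
T = (1860 / 5.67×10⁻⁸)^(1/4) = (3.28×10^10)^(1/4).
T = 426 K.

T ≈ 426 K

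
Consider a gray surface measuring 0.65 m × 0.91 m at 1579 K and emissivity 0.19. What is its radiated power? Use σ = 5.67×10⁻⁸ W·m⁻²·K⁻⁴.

P ≈ 39600 W

A = 0.65 × 0.91 = 0.592 m².
P = εσAT⁴ = 0.19 × 5.67×10⁻⁸ × 0.592 × (1579)⁴ = 0.19 × 5.67×10⁻⁸ × 0.592 × 6.22×10^12.
P = 39600 W.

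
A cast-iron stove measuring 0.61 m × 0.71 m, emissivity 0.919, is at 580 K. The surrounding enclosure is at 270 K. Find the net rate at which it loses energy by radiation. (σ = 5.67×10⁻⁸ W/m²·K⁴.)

A = 0.61 × 0.71 = 0.433 m².
Q = εσA(T⁴ − T_s⁴). T⁴ − T_s⁴ = (580)⁴ − (270)⁴ = 1.13×10^11 − 5.31×10^9 = 1.08×10^11 K⁴.
Q = 0.919 × 5.67×10⁻⁸ × 0.433 × 1.08×10^11 = 2430 W.

Q ≈ 2430 W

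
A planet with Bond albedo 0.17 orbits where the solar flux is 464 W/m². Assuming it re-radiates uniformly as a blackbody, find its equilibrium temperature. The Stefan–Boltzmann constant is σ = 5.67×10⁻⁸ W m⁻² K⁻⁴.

T ≈ 203 K

Power absorbed = (1−a)S·πR²; power emitted = 4πR²σT⁴. Equating and cancelling πR²:
T = ((1−a)S / 4σ)^(1/4) = (385 / (4 × 5.67×10⁻⁸))^(1/4) = (1.70×10^9)^(1/4).
T = 203 K.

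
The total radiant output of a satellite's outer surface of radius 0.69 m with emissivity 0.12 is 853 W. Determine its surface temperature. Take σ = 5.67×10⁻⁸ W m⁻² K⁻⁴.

T ≈ 380 K

A = 4πr² = 4π × (0.69)² = 5.98 m².
From P = εσAT⁴, T = (P / εσA)^(1/4) = (853 / (0.12 × 5.67×10⁻⁸ × 5.98))^(1/4).
T = (2.10×10^10)^(1/4) = 380 K.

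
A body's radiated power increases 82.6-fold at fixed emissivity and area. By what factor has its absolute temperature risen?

P ∝ T⁴ ⇒ T ∝ P^(1/4), so T scales by (82.6)^(1/4) = 3.01.

factor ≈ 3.01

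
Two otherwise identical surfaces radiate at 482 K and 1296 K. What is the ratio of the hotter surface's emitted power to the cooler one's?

P ∝ T⁴, so the ratio is (1296/482)⁴ = (2.689)⁴ = 52.3.

ratio ≈ 52.3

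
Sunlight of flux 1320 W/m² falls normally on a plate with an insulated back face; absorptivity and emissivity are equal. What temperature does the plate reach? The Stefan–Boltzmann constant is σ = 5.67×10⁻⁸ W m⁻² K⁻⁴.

T ≈ 391 K

Absorbed flux αS = emitted flux εσT⁴ (one radiating face); with α = ε, T = (S/σ)^(1/4).
T = (1320 / 5.67×10⁻⁸)^(1/4) = (2.33×10^10)^(1/4).
T = 391 K.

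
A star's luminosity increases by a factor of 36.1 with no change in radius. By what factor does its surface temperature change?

factor ≈ 2.45

P ∝ T⁴ ⇒ T ∝ P^(1/4), so T scales by (36.1)^(1/4) = 2.45.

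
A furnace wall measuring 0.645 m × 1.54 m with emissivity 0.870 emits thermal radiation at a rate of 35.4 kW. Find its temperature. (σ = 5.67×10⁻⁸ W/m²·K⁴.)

T ≈ 922 K

A = 0.645 × 1.54 = 0.993 m².
From P = εσAT⁴, T = (P / εσA)^(1/4) = (35400 / (0.870 × 5.67×10⁻⁸ × 0.993))^(1/4).
T = (7.22×10^11)^(1/4) = 922 K.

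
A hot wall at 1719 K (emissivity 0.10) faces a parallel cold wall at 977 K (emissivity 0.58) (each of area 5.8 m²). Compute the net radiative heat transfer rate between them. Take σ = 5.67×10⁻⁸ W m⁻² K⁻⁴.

Q ≈ 2.40×10^5 W

For two large parallel gray plates, q = σ(T₁⁴ − T₂⁴) / (1/ε₁ + 1/ε₂ − 1).
1/ε₁ + 1/ε₂ − 1 = 1/0.10 + 1/0.58 − 1 = 10.72.
T₁⁴ − T₂⁴ = 8.73×10^12 − 9.11×10^11 = 7.82×10^12 K⁴.
q = 5.67×10⁻⁸ × 7.82×10^12 / 10.72 = 41300 W/m².
Q = q·A = 41300 × 5.8 = 2.40×10^5 W.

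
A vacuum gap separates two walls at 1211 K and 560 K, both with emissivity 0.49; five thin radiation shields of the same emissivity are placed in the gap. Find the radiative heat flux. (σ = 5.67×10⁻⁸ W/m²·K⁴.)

Each of the 6 gaps contributes resistance (2/ε − 1) = 2/0.49 − 1 = 3.082; total = 18.49.
q = σ(T₁⁴ − T₂⁴) / 18.49 = 5.67×10⁻⁸ × 2.05×10^12 / 18.49 = 6290 W/m².

q ≈ 6290 W/m²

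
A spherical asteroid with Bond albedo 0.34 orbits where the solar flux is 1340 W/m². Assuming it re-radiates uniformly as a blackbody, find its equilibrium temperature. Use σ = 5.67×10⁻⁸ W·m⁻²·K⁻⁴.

Power absorbed = (1−a)S·πR²; power emitted = 4πR²σT⁴. Equating and cancelling πR²:
T = ((1−a)S / 4σ)^(1/4) = (884 / (4 × 5.67×10⁻⁸))^(1/4) = (3.90×10^9)^(1/4).
T = 250 K.

T ≈ 250 K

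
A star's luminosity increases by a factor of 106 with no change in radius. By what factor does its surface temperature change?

P ∝ T⁴ ⇒ T ∝ P^(1/4), so T scales by (106)^(1/4) = 3.21.

factor ≈ 3.21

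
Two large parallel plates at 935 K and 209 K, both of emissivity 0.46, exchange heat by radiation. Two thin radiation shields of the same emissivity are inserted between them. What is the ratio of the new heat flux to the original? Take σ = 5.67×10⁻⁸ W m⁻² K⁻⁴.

ratio ≈ 0.333

With N identical shields there are N+1 = 3 gaps in series, each with the same radiative resistance, so the flux falls to 1/(N+1) of its unshielded value.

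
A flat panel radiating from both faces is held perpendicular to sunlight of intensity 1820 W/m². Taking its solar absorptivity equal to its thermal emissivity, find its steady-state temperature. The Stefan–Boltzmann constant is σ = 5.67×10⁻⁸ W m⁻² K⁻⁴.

Absorbed flux αS = emitted flux 2εσT⁴ per unit area; with α = ε this gives T = (S/2σ)^(1/4).
T = (1820 / (2 × 5.67×10⁻⁸))^(1/4) = (1.60×10^10)^(1/4).
T = 356 K.

T ≈ 356 K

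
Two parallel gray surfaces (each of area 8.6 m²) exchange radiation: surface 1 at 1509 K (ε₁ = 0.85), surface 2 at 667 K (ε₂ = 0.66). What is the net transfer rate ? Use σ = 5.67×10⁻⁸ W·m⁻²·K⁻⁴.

For two large parallel gray plates, q = σ(T₁⁴ − T₂⁴) / (1/ε₁ + 1/ε₂ − 1).
1/ε₁ + 1/ε₂ − 1 = 1/0.85 + 1/0.66 − 1 = 1.692.
T₁⁴ − T₂⁴ = 5.19×10^12 − 1.98×10^11 = 4.99×10^12 K⁴.
q = 5.67×10⁻⁸ × 4.99×10^12 / 1.692 = 1.67×10^5 W/m².
Q = q·A = 1.67×10^5 × 8.6 = 1.44×10^6 W.

Q ≈ 1.44×10^6 W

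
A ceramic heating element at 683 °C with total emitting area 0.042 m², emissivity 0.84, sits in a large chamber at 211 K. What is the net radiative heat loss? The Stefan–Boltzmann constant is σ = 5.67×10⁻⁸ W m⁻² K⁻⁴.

Q ≈ 1670 W

Convert: 683 °C = 956 K.
Q = εσA(T⁴ − T_s⁴). T⁴ − T_s⁴ = (956)⁴ − (211)⁴ = 8.35×10^11 − 1.98×10^9 = 8.33×10^11 K⁴.
Q = 0.84 × 5.67×10⁻⁸ × 0.0420 × 8.33×10^11 = 1670 W.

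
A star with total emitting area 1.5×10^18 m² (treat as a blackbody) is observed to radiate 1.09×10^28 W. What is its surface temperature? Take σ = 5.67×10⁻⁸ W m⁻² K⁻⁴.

T ≈ 18900 K

From P = σAT⁴, T = (P / σA)^(1/4) = (1.09×10^28 / (5.67×10⁻⁸ × 1.50×10^18))^(1/4).
T = (1.28×10^17)^(1/4) = 18900 K.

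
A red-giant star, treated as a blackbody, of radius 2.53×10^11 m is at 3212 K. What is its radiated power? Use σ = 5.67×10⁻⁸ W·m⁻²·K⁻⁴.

P ≈ 4.85×10^30 W

A = 4πr² = 4π × (2.53×10^11)² = 8.04×10^23 m².
P = σAT⁴ = 5.67×10⁻⁸ × 8.04×10^23 × (3212)⁴ = 5.67×10⁻⁸ × 8.04×10^23 × 1.06×10^14.
P = 4.85×10^30 W.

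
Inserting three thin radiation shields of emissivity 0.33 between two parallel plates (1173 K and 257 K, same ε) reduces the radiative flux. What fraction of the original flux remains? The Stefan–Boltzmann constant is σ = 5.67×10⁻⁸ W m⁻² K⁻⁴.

ratio ≈ 0.250

With N identical shields there are N+1 = 4 gaps in series, each with the same radiative resistance, so the flux falls to 1/(N+1) of its unshielded value.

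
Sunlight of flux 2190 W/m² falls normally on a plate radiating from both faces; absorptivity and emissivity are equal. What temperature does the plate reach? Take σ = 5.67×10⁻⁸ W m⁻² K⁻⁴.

Absorbed flux αS = emitted flux 2εσT⁴ per unit area; with α = ε this gives T = (S/2σ)^(1/4).
T = (2190 / (2 × 5.67×10⁻⁸))^(1/4) = (1.93×10^10)^(1/4).
T = 373 K.

T ≈ 373 K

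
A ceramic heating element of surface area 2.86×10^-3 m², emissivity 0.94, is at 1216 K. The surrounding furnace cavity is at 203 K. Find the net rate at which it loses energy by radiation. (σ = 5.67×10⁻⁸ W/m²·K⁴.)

Q ≈ 333 W

Q = εσA(T⁴ − T_s⁴). T⁴ − T_s⁴ = (1216)⁴ − (203)⁴ = 2.19×10^12 − 1.70×10^9 = 2.18×10^12 K⁴.
Q = 0.94 × 5.67×10⁻⁸ × 2.86×10^-3 × 2.18×10^12 = 333 W.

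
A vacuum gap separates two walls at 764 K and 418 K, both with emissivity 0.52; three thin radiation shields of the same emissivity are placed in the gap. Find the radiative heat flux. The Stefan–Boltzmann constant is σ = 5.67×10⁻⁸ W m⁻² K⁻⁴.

Each of the 4 gaps contributes resistance (2/ε − 1) = 2/0.52 − 1 = 2.846; total = 11.38.
q = σ(T₁⁴ − T₂⁴) / 11.38 = 5.67×10⁻⁸ × 3.10×10^11 / 11.38 = 1540 W/m².

q ≈ 1540 W/m²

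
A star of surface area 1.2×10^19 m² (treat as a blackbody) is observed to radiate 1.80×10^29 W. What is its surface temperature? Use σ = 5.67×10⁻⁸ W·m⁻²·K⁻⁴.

From P = σAT⁴, T = (P / σA)^(1/4) = (1.80×10^29 / (5.67×10⁻⁸ × 1.20×10^19))^(1/4).
T = (2.65×10^17)^(1/4) = 22700 K.

T ≈ 22700 K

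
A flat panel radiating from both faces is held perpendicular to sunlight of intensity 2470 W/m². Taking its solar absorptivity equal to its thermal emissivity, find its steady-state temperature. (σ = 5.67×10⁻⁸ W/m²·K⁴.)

Absorbed flux αS = emitted flux 2εσT⁴ per unit area; with α = ε this gives T = (S/2σ)^(1/4).
T = (2470 / (2 × 5.67×10⁻⁸))^(1/4) = (2.18×10^10)^(1/4).
T = 384 K.

T ≈ 384 K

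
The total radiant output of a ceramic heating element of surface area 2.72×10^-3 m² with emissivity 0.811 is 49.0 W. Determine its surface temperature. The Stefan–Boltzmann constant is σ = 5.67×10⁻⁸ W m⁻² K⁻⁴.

T ≈ 791 K

From P = εσAT⁴, T = (P / εσA)^(1/4) = (49.0 / (0.811 × 5.67×10⁻⁸ × 2.72×10^-3))^(1/4).
T = (3.92×10^11)^(1/4) = 791 K.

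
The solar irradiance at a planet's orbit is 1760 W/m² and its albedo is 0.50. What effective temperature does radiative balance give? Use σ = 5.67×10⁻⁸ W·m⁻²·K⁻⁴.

T ≈ 250 K

Power absorbed = (1−a)S·πR²; power emitted = 4πR²σT⁴. Equating and cancelling πR²:
T = ((1−a)S / 4σ)^(1/4) = (880 / (4 × 5.67×10⁻⁸))^(1/4) = (3.88×10^9)^(1/4).
T = 250 K.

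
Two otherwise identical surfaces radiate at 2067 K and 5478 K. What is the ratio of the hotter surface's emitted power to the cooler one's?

P ∝ T⁴, so the ratio is (5478/2067)⁴ = (2.650)⁴ = 49.3.

ratio ≈ 49.3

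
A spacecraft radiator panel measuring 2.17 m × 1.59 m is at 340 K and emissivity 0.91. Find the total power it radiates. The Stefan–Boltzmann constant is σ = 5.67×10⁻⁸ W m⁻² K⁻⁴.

A = 2.17 × 1.59 = 3.45 m².
Stefan–Boltzmann: P = εσAT⁴ = 0.91 × 5.67×10⁻⁸ × 3.45 × (340)⁴ = 0.91 × 5.67×10⁻⁸ × 3.45 × 1.34×10^10.
P = 2380 W.

P ≈ 2380 W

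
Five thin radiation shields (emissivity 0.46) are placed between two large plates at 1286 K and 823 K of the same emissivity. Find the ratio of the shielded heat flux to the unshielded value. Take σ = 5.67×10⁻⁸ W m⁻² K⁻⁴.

ratio ≈ 0.167

With N identical shields there are N+1 = 6 gaps in series, each with the same radiative resistance, so the flux falls to 1/(N+1) of its unshielded value.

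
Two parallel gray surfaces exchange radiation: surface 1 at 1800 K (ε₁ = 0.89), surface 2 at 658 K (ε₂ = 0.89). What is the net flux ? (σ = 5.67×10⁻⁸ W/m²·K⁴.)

q ≈ 4.69×10^5 W/m²

For two large parallel gray plates, q = σ(T₁⁴ − T₂⁴) / (1/ε₁ + 1/ε₂ − 1).
1/ε₁ + 1/ε₂ − 1 = 1/0.89 + 1/0.89 − 1 = 1.247.
T₁⁴ − T₂⁴ = 1.05×10^13 − 1.87×10^11 = 1.03×10^13 K⁴.
q = 5.67×10⁻⁸ × 1.03×10^13 / 1.247 = 4.69×10^5 W/m².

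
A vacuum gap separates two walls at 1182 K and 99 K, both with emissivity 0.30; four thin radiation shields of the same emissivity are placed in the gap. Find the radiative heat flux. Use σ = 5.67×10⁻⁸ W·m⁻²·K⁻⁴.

Each of the 5 gaps contributes resistance (2/ε − 1) = 2/0.30 − 1 = 5.667; total = 28.33.
q = σ(T₁⁴ − T₂⁴) / 28.33 = 5.67×10⁻⁸ × 1.95×10^12 / 28.33 = 3910 W/m².

q ≈ 3910 W/m²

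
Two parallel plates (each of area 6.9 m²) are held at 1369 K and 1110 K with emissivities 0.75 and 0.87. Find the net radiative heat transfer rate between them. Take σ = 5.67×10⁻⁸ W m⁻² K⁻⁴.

Q ≈ 5.26×10^5 W

For two large parallel gray plates, q = σ(T₁⁴ − T₂⁴) / (1/ε₁ + 1/ε₂ − 1).
1/ε₁ + 1/ε₂ − 1 = 1/0.75 + 1/0.87 − 1 = 1.483.
T₁⁴ − T₂⁴ = 3.51×10^12 − 1.52×10^12 = 1.99×10^12 K⁴.
q = 5.67×10⁻⁸ × 1.99×10^12 / 1.483 = 76300 W/m².
Q = q·A = 76300 × 6.9 = 5.26×10^5 W.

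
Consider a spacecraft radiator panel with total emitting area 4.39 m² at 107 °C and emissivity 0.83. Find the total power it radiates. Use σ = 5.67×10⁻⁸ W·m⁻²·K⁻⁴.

107 °C = 380 K.
P = εσAT⁴ = 0.83 × 5.67×10⁻⁸ × 4.39 × (380)⁴ = 0.83 × 5.67×10⁻⁸ × 4.39 × 2.09×10^10.
P = 4310 W.

P ≈ 4310 W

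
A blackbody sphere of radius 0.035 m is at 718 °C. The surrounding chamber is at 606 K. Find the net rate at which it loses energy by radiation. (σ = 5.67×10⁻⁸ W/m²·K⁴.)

Q ≈ 724 W

A = 4πr² = 4π × (0.035)² = 0.0154 m².
Convert: 718 °C = 991 K.
Q = σA(T⁴ − T_s⁴). T⁴ − T_s⁴ = (991)⁴ − (606)⁴ = 9.64×10^11 − 1.35×10^11 = 8.30×10^11 K⁴.
Q = 5.67×10⁻⁸ × 0.0154 × 8.30×10^11 = 724 W.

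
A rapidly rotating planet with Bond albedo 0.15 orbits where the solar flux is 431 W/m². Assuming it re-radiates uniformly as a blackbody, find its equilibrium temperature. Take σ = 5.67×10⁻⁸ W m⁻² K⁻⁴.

T ≈ 200 K

Power absorbed = (1−a)S·πR²; power emitted = 4πR²σT⁴. Equating and cancelling πR²:
T = ((1−a)S / 4σ)^(1/4) = (366 / (4 × 5.67×10⁻⁸))^(1/4) = (1.62×10^9)^(1/4).
T = 200 K.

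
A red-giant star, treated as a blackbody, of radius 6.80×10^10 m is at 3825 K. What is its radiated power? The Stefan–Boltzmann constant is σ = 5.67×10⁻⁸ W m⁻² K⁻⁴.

A = 4πr² = 4π × (6.80×10^10)² = 5.81×10^22 m².
P = σAT⁴ = 5.67×10⁻⁸ × 5.81×10^22 × (3825)⁴ = 5.67×10⁻⁸ × 5.81×10^22 × 2.14×10^14.
P = 7.05×10^29 W.

P ≈ 7.05×10^29 W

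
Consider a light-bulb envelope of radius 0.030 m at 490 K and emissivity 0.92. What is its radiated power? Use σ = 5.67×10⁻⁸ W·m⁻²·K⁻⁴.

A = 4πr² = 4π × (0.030)² = 0.0113 m².
P = εσAT⁴ = 0.92 × 5.67×10⁻⁸ × 0.0113 × (490)⁴ = 0.92 × 5.67×10⁻⁸ × 0.0113 × 5.76×10^10.
P = 34.0 W.

P ≈ 34.0 W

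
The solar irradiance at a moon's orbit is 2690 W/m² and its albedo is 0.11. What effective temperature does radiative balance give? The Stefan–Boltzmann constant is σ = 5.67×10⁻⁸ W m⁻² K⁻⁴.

Power absorbed = (1−a)S·πR²; power emitted = 4πR²σT⁴. Equating and cancelling πR²:
T = ((1−a)S / 4σ)^(1/4) = (2390 / (4 × 5.67×10⁻⁸))^(1/4) = (1.06×10^10)^(1/4).
T = 321 K.

T ≈ 321 K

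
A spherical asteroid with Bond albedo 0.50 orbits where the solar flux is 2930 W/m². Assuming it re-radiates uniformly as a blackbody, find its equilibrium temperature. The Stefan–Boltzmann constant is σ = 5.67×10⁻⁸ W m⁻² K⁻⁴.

T ≈ 283 K

Power absorbed = (1−a)S·πR²; power emitted = 4πR²σT⁴. Equating and cancelling πR²:
T = ((1−a)S / 4σ)^(1/4) = (1460 / (4 × 5.67×10⁻⁸))^(1/4) = (6.46×10^9)^(1/4).
T = 283 K.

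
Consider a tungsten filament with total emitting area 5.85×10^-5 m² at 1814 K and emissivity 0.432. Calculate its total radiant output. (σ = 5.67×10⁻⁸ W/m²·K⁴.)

P = εσAT⁴ = 0.432 × 5.67×10⁻⁸ × 5.85×10^-5 × (1814)⁴ = 0.432 × 5.67×10⁻⁸ × 5.85×10^-5 × 1.08×10^13.
P = 15.5 W.

P ≈ 15.5 W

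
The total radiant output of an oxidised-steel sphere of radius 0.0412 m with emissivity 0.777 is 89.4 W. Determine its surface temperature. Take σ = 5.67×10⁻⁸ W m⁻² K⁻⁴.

A = 4πr² = 4π × (0.0412)² = 0.0213 m².
From P = εσAT⁴, T = (P / εσA)^(1/4) = (89.4 / (0.777 × 5.67×10⁻⁸ × 0.0213))^(1/4).
T = (9.51×10^10)^(1/4) = 555 K.

T ≈ 555 K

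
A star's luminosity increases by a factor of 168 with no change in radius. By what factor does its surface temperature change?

P ∝ T⁴ ⇒ T ∝ P^(1/4), so T scales by (168)^(1/4) = 3.60.

factor ≈ 3.60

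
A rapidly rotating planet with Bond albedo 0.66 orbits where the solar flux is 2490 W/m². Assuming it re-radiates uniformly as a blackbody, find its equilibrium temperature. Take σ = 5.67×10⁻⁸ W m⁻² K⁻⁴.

Power absorbed = (1−a)S·πR²; power emitted = 4πR²σT⁴. Equating and cancelling πR²:
T = ((1−a)S / 4σ)^(1/4) = (847 / (4 × 5.67×10⁻⁸))^(1/4) = (3.73×10^9)^(1/4).
T = 247 K.

T ≈ 247 K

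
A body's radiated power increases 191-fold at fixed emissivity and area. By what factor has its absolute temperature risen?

factor ≈ 3.72

P ∝ T⁴ ⇒ T ∝ P^(1/4), so T scales by (191)^(1/4) = 3.72.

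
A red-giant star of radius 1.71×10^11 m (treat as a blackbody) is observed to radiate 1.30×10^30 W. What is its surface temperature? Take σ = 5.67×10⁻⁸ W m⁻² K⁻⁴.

T ≈ 2810 K

A = 4πr² = 4π × (1.71×10^11)² = 3.67×10^23 m².
From P = σAT⁴, T = (P / σA)^(1/4) = (1.30×10^30 / (5.67×10⁻⁸ × 3.67×10^23))^(1/4).
T = (6.24×10^13)^(1/4) = 2810 K.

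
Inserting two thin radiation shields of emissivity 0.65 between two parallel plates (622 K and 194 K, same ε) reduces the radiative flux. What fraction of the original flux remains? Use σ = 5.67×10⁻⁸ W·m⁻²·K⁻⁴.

With N identical shields there are N+1 = 3 gaps in series, each with the same radiative resistance, so the flux falls to 1/(N+1) of its unshielded value.

ratio ≈ 0.333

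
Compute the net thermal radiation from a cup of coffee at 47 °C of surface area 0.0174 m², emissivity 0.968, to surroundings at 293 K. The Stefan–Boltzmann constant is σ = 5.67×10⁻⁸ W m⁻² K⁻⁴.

Q ≈ 2.98 W

Convert: 47 °C = 320 K.
Q = εσA(T⁴ − T_s⁴). T⁴ − T_s⁴ = (320)⁴ − (293)⁴ = 1.05×10^10 − 7.37×10^9 = 3.12×10^9 K⁴.
Q = 0.968 × 5.67×10⁻⁸ × 0.0174 × 3.12×10^9 = 2.98 W.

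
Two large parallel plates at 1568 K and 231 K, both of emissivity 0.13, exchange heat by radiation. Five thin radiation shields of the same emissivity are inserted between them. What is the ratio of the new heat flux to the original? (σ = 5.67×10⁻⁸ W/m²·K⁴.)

ratio ≈ 0.167

With N identical shields there are N+1 = 6 gaps in series, each with the same radiative resistance, so the flux falls to 1/(N+1) of its unshielded value.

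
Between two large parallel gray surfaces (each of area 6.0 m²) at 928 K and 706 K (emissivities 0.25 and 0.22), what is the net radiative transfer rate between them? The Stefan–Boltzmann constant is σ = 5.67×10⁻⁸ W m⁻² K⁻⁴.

Q ≈ 22200 W

For two large parallel gray plates, q = σ(T₁⁴ − T₂⁴) / (1/ε₁ + 1/ε₂ − 1).
1/ε₁ + 1/ε₂ − 1 = 1/0.25 + 1/0.22 − 1 = 7.545.
T₁⁴ − T₂⁴ = 7.42×10^11 − 2.48×10^11 = 4.93×10^11 K⁴.
q = 5.67×10⁻⁸ × 4.93×10^11 / 7.545 = 3710 W/m².
Q = q·A = 3710 × 6.0 = 22200 W.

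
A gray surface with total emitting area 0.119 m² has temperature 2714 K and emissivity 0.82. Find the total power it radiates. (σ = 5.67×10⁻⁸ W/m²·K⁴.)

Stefan–Boltzmann: P = εσAT⁴ = 0.82 × 5.67×10⁻⁸ × 0.119 × (2714)⁴ = 0.82 × 5.67×10⁻⁸ × 0.119 × 5.43×10^13.
P = 3.00×10^5 W.

P ≈ 3.00×10^5 W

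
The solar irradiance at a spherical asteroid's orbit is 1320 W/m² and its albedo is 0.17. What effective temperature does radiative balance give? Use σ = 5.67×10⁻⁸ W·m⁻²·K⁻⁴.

T ≈ 264 K

Power absorbed = (1−a)S·πR²; power emitted = 4πR²σT⁴. Equating and cancelling πR²:
T = ((1−a)S / 4σ)^(1/4) = (1100 / (4 × 5.67×10⁻⁸))^(1/4) = (4.83×10^9)^(1/4).
T = 264 K.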